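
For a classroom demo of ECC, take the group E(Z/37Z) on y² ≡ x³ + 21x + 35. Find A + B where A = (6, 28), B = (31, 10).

(30, 10)

(6, 28) + (31, 10). λ = (10 - 28)/(31 - 6) ≡ 19/25 mod 37. 25⁻¹ ≡ 3 (mod 37), so λ ≡ 20.
  x = λ² - 6 - 31 = 400 - 37 ≡ 30; y = λ·(6 - 30) - 28 ≡ 10. → (30, 10)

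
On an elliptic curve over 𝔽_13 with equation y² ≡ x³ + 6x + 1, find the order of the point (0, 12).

8

2P: tangent at (0, 12): λ = (3·0² + 6)/(2·12) ≡ 6/11. 11⁻¹ ≡ 6 (mod 13) since 11·6 = 66 ≡ 1, so λ ≡ 6·6 ≡ 10.
  x = λ² - 0 - 0 = 100 - 0 ≡ 9; y = λ·(0 - 9) - 12 ≡ 2. → (9, 2)
3P: (9, 2) + (0, 12). λ = (12 - 2)/(0 - 9) ≡ 10/4 mod 13. 4⁻¹ ≡ 10 (mod 13), so λ ≡ 9.
  x = λ² - 9 - 0 = 81 - 9 ≡ 7; y = λ·(9 - 7) - 2 ≡ 3. → (7, 3)
4P: (7, 3) + (0, 12). λ = (12 - 3)/(0 - 7) ≡ 9/6 mod 13. 6⁻¹ ≡ 11 (mod 13), so λ ≡ 8.
  x = λ² - 7 - 0 = 64 - 7 ≡ 5; y = λ·(7 - 5) - 3 ≡ 0. → (5, 0)
5P: (5, 0) + (0, 12). λ = (12 - 0)/(0 - 5) ≡ 12/8 mod 13. 8⁻¹ ≡ 5 (mod 13) since 8·5 = 40 ≡ 1, so λ ≡ 8.
  x = λ² - 5 - 0 = 64 - 5 ≡ 7; y = λ·(5 - 7) - 0 ≡ 10. → (7, 10)
6P: (7, 10) + (0, 12). λ = (12 - 10)/(0 - 7) ≡ 2/6 mod 13. 6⁻¹ ≡ 11 (mod 13), so λ ≡ 9.
  x = λ² - 7 - 0 = 81 - 7 ≡ 9; y = λ·(7 - 9) - 10 ≡ 11. → (9, 11)
7P: (9, 11) + (0, 12). λ = (12 - 11)/(0 - 9) ≡ 1/4 mod 13. 4⁻¹ ≡ 10 (mod 13), so λ ≡ 10.
  x = λ² - 9 - 0 = 100 - 9 ≡ 0; y = λ·(9 - 0) - 11 ≡ 1. → (0, 1)
8P: (0, 1) + (0, 12): same x and y₁ ≡ -y₂, so the sum is 𝒪.
8P = 𝒪, so the order is 8.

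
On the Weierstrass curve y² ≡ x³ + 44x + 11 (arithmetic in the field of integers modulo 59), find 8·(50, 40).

Write Q = (50, 40).
Double-and-add on 8 = (1000)₂. Start with Q = (50, 40) for the leading 1-bit.
double: tangent at (50, 40): λ = (3·50² + 44)/(2·40) ≡ 51/21. 21⁻¹ ≡ 45 (mod 59), so λ ≡ 51·45 ≡ 53.
  x = λ² - 50 - 50 = 2809 - 100 ≡ 54; y = λ·(50 - 54) - 40 ≡ 43. → (54, 43)
double: tangent at (54, 43): λ = (3·54² + 44)/(2·43) ≡ 1/27. 27⁻¹ ≡ 35 (mod 59), so λ ≡ 1·35 ≡ 35.
  x = λ² - 54 - 54 = 1225 - 108 ≡ 55; y = λ·(54 - 55) - 43 ≡ 40. → (55, 40)
double: tangent at (55, 40): λ = (3·55² + 44)/(2·40) ≡ 33/21. 21⁻¹ ≡ 45 (mod 59), so λ ≡ 33·45 ≡ 10.
  x = λ² - 55 - 55 = 100 - 110 ≡ 49; y = λ·(55 - 49) - 40 ≡ 20. → (49, 20)

(49, 20)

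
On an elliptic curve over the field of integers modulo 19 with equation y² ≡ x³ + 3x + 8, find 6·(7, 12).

(14, 1)

Write Q = (7, 12).
Double-and-add on 6 = (110)₂. Start with Q = (7, 12) for the leading 1-bit.
double: tangent at (7, 12): λ = (3·7² + 3)/(2·12) ≡ 17/5. 5⁻¹ ≡ 4 (mod 19), so λ ≡ 17·4 ≡ 11.
  x = λ² - 7 - 7 = 121 - 14 ≡ 12; y = λ·(7 - 12) - 12 ≡ 9. → (12, 9)
add Q: (12, 9) + (7, 12). λ = (12 - 9)/(7 - 12) ≡ 3/14 mod 19. 14⁻¹ ≡ 15 (mod 19) since 14·15 = 210 ≡ 1, so λ ≡ 7.
  x = λ² - 12 - 7 = 49 - 19 ≡ 11; y = λ·(12 - 11) - 9 ≡ 17. → (11, 17)
double: tangent at (11, 17): λ = (3·11² + 3)/(2·17) ≡ 5/15. 15⁻¹ ≡ 14 (mod 19), so λ ≡ 5·14 ≡ 13.
  x = λ² - 11 - 11 = 169 - 22 ≡ 14; y = λ·(11 - 14) - 17 ≡ 1. → (14, 1)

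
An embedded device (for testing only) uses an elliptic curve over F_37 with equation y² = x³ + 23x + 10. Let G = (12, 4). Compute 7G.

Repeated addition: build up to 7G.
2G: tangent at (12, 4): λ = (3·12² + 23)/(2·4) ≡ 11/8. 8⁻¹ ≡ 14 (mod 37), so λ ≡ 11·14 ≡ 6.
  x = λ² - 12 - 12 = 36 - 24 ≡ 12; y = λ·(12 - 12) - 4 ≡ 33. → (12, 33)
3G: (12, 33) + (12, 4): same x and y₁ ≡ -y₂, so the sum is 𝒪.
4G: 𝒪 + (12, 4) = (12, 4) (identity).
5G: tangent at (12, 4): λ = (3·12² + 23)/(2·4) ≡ 11/8. 8⁻¹ ≡ 14 (mod 37) since 8·14 = 112 ≡ 1, so λ ≡ 11·14 ≡ 6.
  x = λ² - 12 - 12 = 36 - 24 ≡ 12; y = λ·(12 - 12) - 4 ≡ 33. → (12, 33)
6G: (12, 33) + (12, 4): same x and y₁ ≡ -y₂, so the sum is 𝒪.
7G: 𝒪 + (12, 4) = (12, 4) (identity).

(12, 4)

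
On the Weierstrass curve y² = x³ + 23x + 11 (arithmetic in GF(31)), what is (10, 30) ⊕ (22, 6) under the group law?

(3, 18)

(10, 30) + (22, 6). λ = (6 - 30)/(22 - 10) ≡ 7/12 mod 31. 12⁻¹ ≡ 13 (mod 31), so λ ≡ 29.
  x = λ² - 10 - 22 = 841 - 32 ≡ 3; y = λ·(10 - 3) - 30 ≡ 18. → (3, 18)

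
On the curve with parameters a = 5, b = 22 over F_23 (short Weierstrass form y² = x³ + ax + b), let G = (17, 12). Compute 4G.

(20, 16)

Double-and-add on 4 = (100)₂. Start with G = (17, 12) for the leading 1-bit.
double: tangent at (17, 12): λ = (3·17² + 5)/(2·12) ≡ 21/1. 1⁻¹ ≡ 1 (mod 23), so λ ≡ 21·1 ≡ 21.
  x = λ² - 17 - 17 = 441 - 34 ≡ 16; y = λ·(17 - 16) - 12 ≡ 9. → (16, 9)
double: tangent at (16, 9): λ = (3·16² + 5)/(2·9) ≡ 14/18. 18⁻¹ ≡ 9 (mod 23), so λ ≡ 14·9 ≡ 11.
  x = λ² - 16 - 16 = 121 - 32 ≡ 20; y = λ·(16 - 20) - 9 ≡ 16. → (20, 16)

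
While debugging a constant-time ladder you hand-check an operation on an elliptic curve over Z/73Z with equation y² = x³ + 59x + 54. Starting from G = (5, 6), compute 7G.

(59, 39)

Double-and-add on 7 = (111)₂. Start with G = (5, 6) for the leading 1-bit.
double: tangent at (5, 6): λ = (3·5² + 59)/(2·6) ≡ 61/12. 12⁻¹ ≡ 67 (mod 73) since 12·67 = 804 ≡ 1, so λ ≡ 61·67 ≡ 72.
  x = λ² - 5 - 5 = 5184 - 10 ≡ 64; y = λ·(5 - 64) - 6 ≡ 53. → (64, 53)
add G: (64, 53) + (5, 6). λ = (6 - 53)/(5 - 64) ≡ 26/14 mod 73. 14⁻¹ ≡ 47 (mod 73) since 14·47 = 658 ≡ 1, so λ ≡ 54.
  x = λ² - 64 - 5 = 2916 - 69 ≡ 0; y = λ·(64 - 0) - 53 ≡ 45. → (0, 45)
double: tangent at (0, 45): λ = (3·0² + 59)/(2·45) ≡ 59/17. 17⁻¹ ≡ 43 (mod 73), so λ ≡ 59·43 ≡ 55.
  x = λ² - 0 - 0 = 3025 - 0 ≡ 32; y = λ·(0 - 32) - 45 ≡ 20. → (32, 20)
add G: (32, 20) + (5, 6). λ = (6 - 20)/(5 - 32) ≡ 59/46 mod 73. 46⁻¹ ≡ 27 (mod 73), so λ ≡ 60.
  x = λ² - 32 - 5 = 3600 - 37 ≡ 59; y = λ·(32 - 59) - 20 ≡ 39. → (59, 39)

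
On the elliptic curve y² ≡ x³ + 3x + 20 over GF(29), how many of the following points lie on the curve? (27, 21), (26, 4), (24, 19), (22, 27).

2

(27, 21): 21² ≡ 6, rhs ≡ 6 → on.
(26, 4): 4² ≡ 16, rhs ≡ 13 → off.
(24, 19): 19² ≡ 13, rhs ≡ 25 → off.
(22, 27): 27² ≡ 4, rhs ≡ 4 → on.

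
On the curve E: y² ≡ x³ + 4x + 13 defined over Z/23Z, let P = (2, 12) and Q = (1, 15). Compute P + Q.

(2, 12) + (1, 15). λ = (15 - 12)/(1 - 2) ≡ 3/22 mod 23. 22⁻¹ ≡ 22 (mod 23) since 22·22 = 484 ≡ 1, so λ ≡ 20.
  x = λ² - 2 - 1 = 400 - 3 ≡ 6; y = λ·(2 - 6) - 12 ≡ 0. → (6, 0)

(6, 0)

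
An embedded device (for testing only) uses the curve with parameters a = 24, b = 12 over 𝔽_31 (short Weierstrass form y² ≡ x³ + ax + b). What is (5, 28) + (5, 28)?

(22, 20)

tangent at (5, 28): λ = (3·5² + 24)/(2·28) ≡ 6/25. 25⁻¹ ≡ 5 (mod 31) since 25·5 = 125 ≡ 1, so λ ≡ 6·5 ≡ 30.
  x = λ² - 5 - 5 = 900 - 10 ≡ 22; y = λ·(5 - 22) - 28 ≡ 20. → (22, 20)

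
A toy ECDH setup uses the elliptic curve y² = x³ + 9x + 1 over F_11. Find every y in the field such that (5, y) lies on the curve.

none

x³ + 9x + 1 = 171 ≡ 6 (mod 11).
6 is a non-residue mod 11; no y exists.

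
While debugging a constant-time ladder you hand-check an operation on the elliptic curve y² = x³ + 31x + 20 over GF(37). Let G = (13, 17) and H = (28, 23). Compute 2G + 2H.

First 2G:
Repeated addition: build up to 2G.
2G: tangent at (13, 17): λ = (3·13² + 31)/(2·17) ≡ 20/34. 34⁻¹ ≡ 12 (mod 37) since 34·12 = 408 ≡ 1, so λ ≡ 20·12 ≡ 18.
  x = λ² - 13 - 13 = 324 - 26 ≡ 2; y = λ·(13 - 2) - 17 ≡ 33. → (2, 33)
2G = (2, 33).
Next 2H:
Repeated addition: build up to 2H.
2H: tangent at (28, 23): λ = (3·28² + 31)/(2·23) ≡ 15/9. 9⁻¹ ≡ 33 (mod 37), so λ ≡ 15·33 ≡ 14.
  x = λ² - 28 - 28 = 196 - 56 ≡ 29; y = λ·(28 - 29) - 23 ≡ 0. → (29, 0)
2H = (29, 0).
Finally 2G + 2H:
(2, 33) + (29, 0). λ = (0 - 33)/(29 - 2) ≡ 4/27 mod 37. 27⁻¹ ≡ 11 (mod 37) since 27·11 = 297 ≡ 1, so λ ≡ 7.
  x = λ² - 2 - 29 = 49 - 31 ≡ 18; y = λ·(2 - 18) - 33 ≡ 3. → (18, 3)

(18, 3)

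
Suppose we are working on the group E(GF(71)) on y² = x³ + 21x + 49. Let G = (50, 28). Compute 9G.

O

Repeated addition: build up to 9G.
2G: tangent at (50, 28): λ = (3·50² + 21)/(2·28) ≡ 66/56. 56⁻¹ ≡ 52 (mod 71) since 56·52 = 2912 ≡ 1, so λ ≡ 66·52 ≡ 24.
  x = λ² - 50 - 50 = 576 - 100 ≡ 50; y = λ·(50 - 50) - 28 ≡ 43. → (50, 43)
3G: (50, 43) + (50, 28): same x and y₁ ≡ -y₂, so the sum is O.
4G: O + (50, 28) = (50, 28) (identity).
5G: tangent at (50, 28): λ = (3·50² + 21)/(2·28) ≡ 66/56. 56⁻¹ ≡ 52 (mod 71), so λ ≡ 66·52 ≡ 24.
  x = λ² - 50 - 50 = 576 - 100 ≡ 50; y = λ·(50 - 50) - 28 ≡ 43. → (50, 43)
6G: (50, 43) + (50, 28): same x and y₁ ≡ -y₂, so the sum is O.
7G: O + (50, 28) = (50, 28) (identity).
8G: tangent at (50, 28): λ = (3·50² + 21)/(2·28) ≡ 66/56. 56⁻¹ ≡ 52 (mod 71), so λ ≡ 66·52 ≡ 24.
  x = λ² - 50 - 50 = 576 - 100 ≡ 50; y = λ·(50 - 50) - 28 ≡ 43. → (50, 43)
9G: (50, 43) + (50, 28): same x and y₁ ≡ -y₂, so the sum is O.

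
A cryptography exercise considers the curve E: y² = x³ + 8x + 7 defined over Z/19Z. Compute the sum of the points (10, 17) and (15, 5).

(10, 17) + (15, 5). λ = (5 - 17)/(15 - 10) ≡ 7/5 mod 19. 5⁻¹ ≡ 4 (mod 19), so λ ≡ 9.
  x = λ² - 10 - 15 = 81 - 25 ≡ 18; y = λ·(10 - 18) - 17 ≡ 6. → (18, 6)

(18, 6)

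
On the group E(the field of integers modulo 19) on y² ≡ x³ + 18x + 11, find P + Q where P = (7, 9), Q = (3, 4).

(7, 9) + (3, 4). λ = (4 - 9)/(3 - 7) ≡ 14/15 mod 19. 15⁻¹ ≡ 14 (mod 19) since 15·14 = 210 ≡ 1, so λ ≡ 6.
  x = λ² - 7 - 3 = 36 - 10 ≡ 7; y = λ·(7 - 7) - 9 ≡ 10. → (7, 10)

(7, 10)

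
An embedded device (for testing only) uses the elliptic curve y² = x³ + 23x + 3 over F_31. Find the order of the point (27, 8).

6

2P: tangent at (27, 8): λ = (3·27² + 23)/(2·8) ≡ 9/16. 16⁻¹ ≡ 2 (mod 31) since 16·2 = 32 ≡ 1, so λ ≡ 9·2 ≡ 18.
  x = λ² - 27 - 27 = 324 - 54 ≡ 22; y = λ·(27 - 22) - 8 ≡ 20. → (22, 20)
3P: (22, 20) + (27, 8). λ = (8 - 20)/(27 - 22) ≡ 19/5 mod 31. 5⁻¹ ≡ 25 (mod 31), so λ ≡ 10.
  x = λ² - 22 - 27 = 100 - 49 ≡ 20; y = λ·(22 - 20) - 20 ≡ 0. → (20, 0)
4P: (20, 0) + (27, 8). λ = (8 - 0)/(27 - 20) ≡ 8/7 mod 31. 7⁻¹ ≡ 9 (mod 31) since 7·9 = 63 ≡ 1, so λ ≡ 10.
  x = λ² - 20 - 27 = 100 - 47 ≡ 22; y = λ·(20 - 22) - 0 ≡ 11. → (22, 11)
5P: (22, 11) + (27, 8). λ = (8 - 11)/(27 - 22) ≡ 28/5 mod 31. 5⁻¹ ≡ 25 (mod 31) since 5·25 = 125 ≡ 1, so λ ≡ 18.
  x = λ² - 22 - 27 = 324 - 49 ≡ 27; y = λ·(22 - 27) - 11 ≡ 23. → (27, 23)
6P: (27, 23) + (27, 8): same x and y₁ ≡ -y₂, so the sum is O.
6P = O, so the order is 6.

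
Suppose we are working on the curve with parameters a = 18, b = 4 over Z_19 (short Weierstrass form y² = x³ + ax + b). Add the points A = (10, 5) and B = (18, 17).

(10, 5) + (18, 17). λ = (17 - 5)/(18 - 10) ≡ 12/8 mod 19. 8⁻¹ ≡ 12 (mod 19) since 8·12 = 96 ≡ 1, so λ ≡ 11.
  x = λ² - 10 - 18 = 121 - 28 ≡ 17; y = λ·(10 - 17) - 5 ≡ 13. → (17, 13)

(17, 13)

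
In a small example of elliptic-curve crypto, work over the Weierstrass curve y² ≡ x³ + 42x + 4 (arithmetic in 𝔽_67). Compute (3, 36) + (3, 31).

The two points share x = 3 and their y-coordinates satisfy 36 + 31 ≡ 0 (mod 67), so they are inverses. Their sum is the point at infinity.

O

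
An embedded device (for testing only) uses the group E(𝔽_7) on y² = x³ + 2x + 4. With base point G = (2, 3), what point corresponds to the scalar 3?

Repeated addition: build up to 3G.
2G: tangent at (2, 3): λ = (3·2² + 2)/(2·3) ≡ 0/6. 6⁻¹ ≡ 6 (mod 7), so λ ≡ 0·6 ≡ 0.
  x = λ² - 2 - 2 = 0 - 4 ≡ 3; y = λ·(2 - 3) - 3 ≡ 4. → (3, 4)
3G: (3, 4) + (2, 3). λ = (3 - 4)/(2 - 3) ≡ 6/6 mod 7. 6⁻¹ ≡ 6 (mod 7), so λ ≡ 1.
  x = λ² - 3 - 2 = 1 - 5 ≡ 3; y = λ·(3 - 3) - 4 ≡ 3. → (3, 3)

(3, 3)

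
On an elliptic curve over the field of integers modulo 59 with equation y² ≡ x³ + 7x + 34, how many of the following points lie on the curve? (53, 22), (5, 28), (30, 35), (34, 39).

(53, 22): 22² ≡ 12, rhs ≡ 12 → on.
(5, 28): 28² ≡ 17, rhs ≡ 17 → on.
(30, 35): 35² ≡ 45, rhs ≡ 45 → on.
(34, 39): 39² ≡ 46, rhs ≡ 46 → on.

4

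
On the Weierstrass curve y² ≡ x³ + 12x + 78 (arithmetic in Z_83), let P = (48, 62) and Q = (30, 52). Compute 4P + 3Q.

First 4P:
Double-and-add on 4 = (100)₂. Start with P = (48, 62) for the leading 1-bit.
double: tangent at (48, 62): λ = (3·48² + 12)/(2·62) ≡ 35/41. 41⁻¹ ≡ 81 (mod 83) since 41·81 = 3321 ≡ 1, so λ ≡ 35·81 ≡ 13.
  x = λ² - 48 - 48 = 169 - 96 ≡ 73; y = λ·(48 - 73) - 62 ≡ 28. → (73, 28)
double: tangent at (73, 28): λ = (3·73² + 12)/(2·28) ≡ 63/56. 56⁻¹ ≡ 43 (mod 83) since 56·43 = 2408 ≡ 1, so λ ≡ 63·43 ≡ 53.
  x = λ² - 73 - 73 = 2809 - 146 ≡ 7; y = λ·(73 - 7) - 28 ≡ 67. → (7, 67)
4P = (7, 67).
Next 3Q:
Repeated addition: build up to 3Q.
2Q: tangent at (30, 52): λ = (3·30² + 12)/(2·52) ≡ 56/21. 21⁻¹ ≡ 4 (mod 83), so λ ≡ 56·4 ≡ 58.
  x = λ² - 30 - 30 = 3364 - 60 ≡ 67; y = λ·(30 - 67) - 52 ≡ 43. → (67, 43)
3Q: (67, 43) + (30, 52). λ = (52 - 43)/(30 - 67) ≡ 9/46 mod 83. 46⁻¹ ≡ 74 (mod 83) since 46·74 = 3404 ≡ 1, so λ ≡ 2.
  x = λ² - 67 - 30 = 4 - 97 ≡ 73; y = λ·(67 - 73) - 43 ≡ 28. → (73, 28)
3Q = (73, 28).
Finally 4P + 3Q:
(7, 67) + (73, 28). λ = (28 - 67)/(73 - 7) ≡ 44/66 mod 83. 66⁻¹ ≡ 39 (mod 83), so λ ≡ 56.
  x = λ² - 7 - 73 = 3136 - 80 ≡ 68; y = λ·(7 - 68) - 67 ≡ 3. → (68, 3)

(68, 3)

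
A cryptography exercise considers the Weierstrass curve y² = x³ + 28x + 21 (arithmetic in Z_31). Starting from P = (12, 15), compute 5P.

(29, 9)

Double-and-add on 5 = (101)₂. Start with P = (12, 15) for the leading 1-bit.
double: tangent at (12, 15): λ = (3·12² + 28)/(2·15) ≡ 26/30. 30⁻¹ ≡ 30 (mod 31) since 30·30 = 900 ≡ 1, so λ ≡ 26·30 ≡ 5.
  x = λ² - 12 - 12 = 25 - 24 ≡ 1; y = λ·(12 - 1) - 15 ≡ 9. → (1, 9)
double: tangent at (1, 9): λ = (3·1² + 28)/(2·9) ≡ 0/18. 18⁻¹ ≡ 19 (mod 31), so λ ≡ 0·19 ≡ 0.
  x = λ² - 1 - 1 = 0 - 2 ≡ 29; y = λ·(1 - 29) - 9 ≡ 22. → (29, 22)
add P: (29, 22) + (12, 15). λ = (15 - 22)/(12 - 29) ≡ 24/14 mod 31. 14⁻¹ ≡ 20 (mod 31), so λ ≡ 15.
  x = λ² - 29 - 12 = 225 - 41 ≡ 29; y = λ·(29 - 29) - 22 ≡ 9. → (29, 9)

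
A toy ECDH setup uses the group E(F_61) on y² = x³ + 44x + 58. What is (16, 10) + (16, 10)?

(45, 57)

tangent at (16, 10): λ = (3·16² + 44)/(2·10) ≡ 19/20. 20⁻¹ ≡ 58 (mod 61) since 20·58 = 1160 ≡ 1, so λ ≡ 19·58 ≡ 4.
  x = λ² - 16 - 16 = 16 - 32 ≡ 45; y = λ·(16 - 45) - 10 ≡ 57. → (45, 57)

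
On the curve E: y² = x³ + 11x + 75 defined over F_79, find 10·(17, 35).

Write P = (17, 35).
Repeated addition: build up to 10P.
2P: tangent at (17, 35): λ = (3·17² + 11)/(2·35) ≡ 9/70. 70⁻¹ ≡ 35 (mod 79), so λ ≡ 9·35 ≡ 78.
  x = λ² - 17 - 17 = 6084 - 34 ≡ 46; y = λ·(17 - 46) - 35 ≡ 73. → (46, 73)
3P: (46, 73) + (17, 35). λ = (35 - 73)/(17 - 46) ≡ 41/50 mod 79. 50⁻¹ ≡ 49 (mod 79), so λ ≡ 34.
  x = λ² - 46 - 17 = 1156 - 63 ≡ 66; y = λ·(46 - 66) - 73 ≡ 37. → (66, 37)
4P: (66, 37) + (17, 35). λ = (35 - 37)/(17 - 66) ≡ 77/30 mod 79. 30⁻¹ ≡ 29 (mod 79), so λ ≡ 21.
  x = λ² - 66 - 17 = 441 - 83 ≡ 42; y = λ·(66 - 42) - 37 ≡ 72. → (42, 72)
5P: (42, 72) + (17, 35). λ = (35 - 72)/(17 - 42) ≡ 42/54 mod 79. 54⁻¹ ≡ 60 (mod 79) since 54·60 = 3240 ≡ 1, so λ ≡ 71.
  x = λ² - 42 - 17 = 5041 - 59 ≡ 5; y = λ·(42 - 5) - 72 ≡ 27. → (5, 27)
6P: (5, 27) + (17, 35). λ = (35 - 27)/(17 - 5) ≡ 8/12 mod 79. 12⁻¹ ≡ 33 (mod 79) since 12·33 = 396 ≡ 1, so λ ≡ 27.
  x = λ² - 5 - 17 = 729 - 22 ≡ 75; y = λ·(5 - 75) - 27 ≡ 58. → (75, 58)
7P: (75, 58) + (17, 35). λ = (35 - 58)/(17 - 75) ≡ 56/21 mod 79. 21⁻¹ ≡ 64 (mod 79), so λ ≡ 29.
  x = λ² - 75 - 17 = 841 - 92 ≡ 38; y = λ·(75 - 38) - 58 ≡ 67. → (38, 67)
8P: (38, 67) + (17, 35). λ = (35 - 67)/(17 - 38) ≡ 47/58 mod 79. 58⁻¹ ≡ 15 (mod 79) since 58·15 = 870 ≡ 1, so λ ≡ 73.
  x = λ² - 38 - 17 = 5329 - 55 ≡ 60; y = λ·(38 - 60) - 67 ≡ 65. → (60, 65)
9P: (60, 65) + (17, 35). λ = (35 - 65)/(17 - 60) ≡ 49/36 mod 79. 36⁻¹ ≡ 11 (mod 79), so λ ≡ 65.
  x = λ² - 60 - 17 = 4225 - 77 ≡ 40; y = λ·(60 - 40) - 65 ≡ 50. → (40, 50)
10P: (40, 50) + (17, 35). λ = (35 - 50)/(17 - 40) ≡ 64/56 mod 79. 56⁻¹ ≡ 24 (mod 79) since 56·24 = 1344 ≡ 1, so λ ≡ 35.
  x = λ² - 40 - 17 = 1225 - 57 ≡ 62; y = λ·(40 - 62) - 50 ≡ 49. → (62, 49)

(62, 49)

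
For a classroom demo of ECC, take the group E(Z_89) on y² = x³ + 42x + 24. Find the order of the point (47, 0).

2P: (47, 0) + (47, 0): same x and y₁ ≡ -y₂, so the sum is the point at infinity.
2P = the point at infinity, so the order is 2.

2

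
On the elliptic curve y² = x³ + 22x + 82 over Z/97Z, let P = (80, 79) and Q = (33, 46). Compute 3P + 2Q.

First 3P:
Repeated addition: build up to 3P.
2P: tangent at (80, 79): λ = (3·80² + 22)/(2·79) ≡ 16/61. 61⁻¹ ≡ 35 (mod 97), so λ ≡ 16·35 ≡ 75.
  x = λ² - 80 - 80 = 5625 - 160 ≡ 33; y = λ·(80 - 33) - 79 ≡ 51. → (33, 51)
3P: (33, 51) + (80, 79). λ = (79 - 51)/(80 - 33) ≡ 28/47 mod 97. 47⁻¹ ≡ 64 (mod 97), so λ ≡ 46.
  x = λ² - 33 - 80 = 2116 - 113 ≡ 63; y = λ·(33 - 63) - 51 ≡ 24. → (63, 24)
3P = (63, 24).
Next 2Q:
Repeated addition: build up to 2Q.
2Q: tangent at (33, 46): λ = (3·33² + 22)/(2·46) ≡ 88/92. 92⁻¹ ≡ 58 (mod 97), so λ ≡ 88·58 ≡ 60.
  x = λ² - 33 - 33 = 3600 - 66 ≡ 42; y = λ·(33 - 42) - 46 ≡ 93. → (42, 93)
2Q = (42, 93).
Finally 3P + 2Q:
(63, 24) + (42, 93). λ = (93 - 24)/(42 - 63) ≡ 69/76 mod 97. 76⁻¹ ≡ 60 (mod 97), so λ ≡ 66.
  x = λ² - 63 - 42 = 4356 - 105 ≡ 80; y = λ·(63 - 80) - 24 ≡ 18. → (80, 18)

(80, 18)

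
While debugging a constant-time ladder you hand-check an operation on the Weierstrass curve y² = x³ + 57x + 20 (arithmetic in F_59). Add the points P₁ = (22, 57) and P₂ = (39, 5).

(22, 57) + (39, 5). λ = (5 - 57)/(39 - 22) ≡ 7/17 mod 59. 17⁻¹ ≡ 7 (mod 59), so λ ≡ 49.
  x = λ² - 22 - 39 = 2401 - 61 ≡ 39; y = λ·(22 - 39) - 57 ≡ 54. → (39, 54)

(39, 54)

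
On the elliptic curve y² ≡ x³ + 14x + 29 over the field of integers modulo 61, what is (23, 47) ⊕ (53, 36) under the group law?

(23, 47) + (53, 36). λ = (36 - 47)/(53 - 23) ≡ 50/30 mod 61. 30⁻¹ ≡ 59 (mod 61) since 30·59 = 1770 ≡ 1, so λ ≡ 22.
  x = λ² - 23 - 53 = 484 - 76 ≡ 42; y = λ·(23 - 42) - 47 ≡ 23. → (42, 23)

(42, 23)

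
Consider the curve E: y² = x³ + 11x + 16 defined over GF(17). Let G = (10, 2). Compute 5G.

Repeated addition: build up to 5G.
2G: tangent at (10, 2): λ = (3·10² + 11)/(2·2) ≡ 5/4. 4⁻¹ ≡ 13 (mod 17), so λ ≡ 5·13 ≡ 14.
  x = λ² - 10 - 10 = 196 - 20 ≡ 6; y = λ·(10 - 6) - 2 ≡ 3. → (6, 3)
3G: (6, 3) + (10, 2). λ = (2 - 3)/(10 - 6) ≡ 16/4 mod 17. 4⁻¹ ≡ 13 (mod 17) since 4·13 = 52 ≡ 1, so λ ≡ 4.
  x = λ² - 6 - 10 = 16 - 16 ≡ 0; y = λ·(6 - 0) - 3 ≡ 4. → (0, 4)
4G: (0, 4) + (10, 2). λ = (2 - 4)/(10 - 0) ≡ 15/10 mod 17. 10⁻¹ ≡ 12 (mod 17), so λ ≡ 10.
  x = λ² - 0 - 10 = 100 - 10 ≡ 5; y = λ·(0 - 5) - 4 ≡ 14. → (5, 14)
5G: (5, 14) + (10, 2). λ = (2 - 14)/(10 - 5) ≡ 5/5 mod 17. 5⁻¹ ≡ 7 (mod 17), so λ ≡ 1.
  x = λ² - 5 - 10 = 1 - 15 ≡ 3; y = λ·(5 - 3) - 14 ≡ 5. → (3, 5)

(3, 5)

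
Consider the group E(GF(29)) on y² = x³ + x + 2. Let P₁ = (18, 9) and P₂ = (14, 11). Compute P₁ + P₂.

(19, 6)

(18, 9) + (14, 11). λ = (11 - 9)/(14 - 18) ≡ 2/25 mod 29. 25⁻¹ ≡ 7 (mod 29), so λ ≡ 14.
  x = λ² - 18 - 14 = 196 - 32 ≡ 19; y = λ·(18 - 19) - 9 ≡ 6. → (19, 6)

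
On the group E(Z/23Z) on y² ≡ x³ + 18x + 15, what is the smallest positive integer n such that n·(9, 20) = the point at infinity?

7

2P: tangent at (9, 20): λ = (3·9² + 18)/(2·20) ≡ 8/17. 17⁻¹ ≡ 19 (mod 23) since 17·19 = 323 ≡ 1, so λ ≡ 8·19 ≡ 14.
  x = λ² - 9 - 9 = 196 - 18 ≡ 17; y = λ·(9 - 17) - 20 ≡ 6. → (17, 6)
3P: (17, 6) + (9, 20). λ = (20 - 6)/(9 - 17) ≡ 14/15 mod 23. 15⁻¹ ≡ 20 (mod 23), so λ ≡ 4.
  x = λ² - 17 - 9 = 16 - 26 ≡ 13; y = λ·(17 - 13) - 6 ≡ 10. → (13, 10)
4P: (13, 10) + (9, 20). λ = (20 - 10)/(9 - 13) ≡ 10/19 mod 23. 19⁻¹ ≡ 17 (mod 23) since 19·17 = 323 ≡ 1, so λ ≡ 9.
  x = λ² - 13 - 9 = 81 - 22 ≡ 13; y = λ·(13 - 13) - 10 ≡ 13. → (13, 13)
5P: (13, 13) + (9, 20). λ = (20 - 13)/(9 - 13) ≡ 7/19 mod 23. 19⁻¹ ≡ 17 (mod 23) since 19·17 = 323 ≡ 1, so λ ≡ 4.
  x = λ² - 13 - 9 = 16 - 22 ≡ 17; y = λ·(13 - 17) - 13 ≡ 17. → (17, 17)
6P: (17, 17) + (9, 20). λ = (20 - 17)/(9 - 17) ≡ 3/15 mod 23. 15⁻¹ ≡ 20 (mod 23), so λ ≡ 14.
  x = λ² - 17 - 9 = 196 - 26 ≡ 9; y = λ·(17 - 9) - 17 ≡ 3. → (9, 3)
7P: (9, 3) + (9, 20): same x and y₁ ≡ -y₂, so the sum is the point at infinity.
7P = the point at infinity, so the order is 7.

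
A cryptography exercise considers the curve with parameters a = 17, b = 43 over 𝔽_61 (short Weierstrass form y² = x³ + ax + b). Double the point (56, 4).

tangent at (56, 4): λ = (3·56² + 17)/(2·4) ≡ 31/8. 8⁻¹ ≡ 23 (mod 61) since 8·23 = 184 ≡ 1, so λ ≡ 31·23 ≡ 42.
  x = λ² - 56 - 56 = 1764 - 112 ≡ 5; y = λ·(56 - 5) - 4 ≡ 3. → (5, 3)

(5, 3)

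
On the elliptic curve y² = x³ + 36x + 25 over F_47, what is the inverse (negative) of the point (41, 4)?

-(41, 4) = (41, -4 mod 47) = (41, 43).

(41, 43)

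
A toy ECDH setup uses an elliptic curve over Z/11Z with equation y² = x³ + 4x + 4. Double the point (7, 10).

tangent at (7, 10): λ = (3·7² + 4)/(2·10) ≡ 8/9. 9⁻¹ ≡ 5 (mod 11), so λ ≡ 8·5 ≡ 7.
  x = λ² - 7 - 7 = 49 - 14 ≡ 2; y = λ·(7 - 2) - 10 ≡ 3. → (2, 3)

(2, 3)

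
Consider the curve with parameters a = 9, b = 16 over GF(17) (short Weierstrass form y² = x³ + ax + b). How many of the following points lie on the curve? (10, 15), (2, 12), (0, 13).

2

(10, 15): 15² ≡ 4, rhs ≡ 1 → off.
(2, 12): 12² ≡ 8, rhs ≡ 8 → on.
(0, 13): 13² ≡ 16, rhs ≡ 16 → on.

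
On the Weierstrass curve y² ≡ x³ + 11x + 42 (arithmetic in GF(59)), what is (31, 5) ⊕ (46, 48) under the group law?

(31, 5) + (46, 48). λ = (48 - 5)/(46 - 31) ≡ 43/15 mod 59. 15⁻¹ ≡ 4 (mod 59) since 15·4 = 60 ≡ 1, so λ ≡ 54.
  x = λ² - 31 - 46 = 2916 - 77 ≡ 7; y = λ·(31 - 7) - 5 ≡ 52. → (7, 52)

(7, 52)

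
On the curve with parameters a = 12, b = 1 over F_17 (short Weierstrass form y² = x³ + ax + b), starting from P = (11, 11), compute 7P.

(13, 12)

Double-and-add on 7 = (111)₂. Start with P = (11, 11) for the leading 1-bit.
double: tangent at (11, 11): λ = (3·11² + 12)/(2·11) ≡ 1/5. 5⁻¹ ≡ 7 (mod 17) since 5·7 = 35 ≡ 1, so λ ≡ 1·7 ≡ 7.
  x = λ² - 11 - 11 = 49 - 22 ≡ 10; y = λ·(11 - 10) - 11 ≡ 13. → (10, 13)
add P: (10, 13) + (11, 11). λ = (11 - 13)/(11 - 10) ≡ 15/1 mod 17. 1⁻¹ ≡ 1 (mod 17), so λ ≡ 15.
  x = λ² - 10 - 11 = 225 - 21 ≡ 0; y = λ·(10 - 0) - 13 ≡ 1. → (0, 1)
double: tangent at (0, 1): λ = (3·0² + 12)/(2·1) ≡ 12/2. 2⁻¹ ≡ 9 (mod 17), so λ ≡ 12·9 ≡ 6.
  x = λ² - 0 - 0 = 36 - 0 ≡ 2; y = λ·(0 - 2) - 1 ≡ 4. → (2, 4)
add P: (2, 4) + (11, 11). λ = (11 - 4)/(11 - 2) ≡ 7/9 mod 17. 9⁻¹ ≡ 2 (mod 17) since 9·2 = 18 ≡ 1, so λ ≡ 14.
  x = λ² - 2 - 11 = 196 - 13 ≡ 13; y = λ·(2 - 13) - 4 ≡ 12. → (13, 12)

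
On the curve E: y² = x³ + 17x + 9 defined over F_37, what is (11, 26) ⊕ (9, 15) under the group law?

(1, 29)

(11, 26) + (9, 15). λ = (15 - 26)/(9 - 11) ≡ 26/35 mod 37. 35⁻¹ ≡ 18 (mod 37), so λ ≡ 24.
  x = λ² - 11 - 9 = 576 - 20 ≡ 1; y = λ·(11 - 1) - 26 ≡ 29. → (1, 29)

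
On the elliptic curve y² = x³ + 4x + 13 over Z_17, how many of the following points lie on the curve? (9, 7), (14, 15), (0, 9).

1

(9, 7): 7² ≡ 15, rhs ≡ 13 → off.
(14, 15): 15² ≡ 4, rhs ≡ 8 → off.
(0, 9): 9² ≡ 13, rhs ≡ 13 → on.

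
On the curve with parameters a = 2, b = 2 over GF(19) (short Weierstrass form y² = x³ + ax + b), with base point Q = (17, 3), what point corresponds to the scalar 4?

Repeated addition: build up to 4Q.
2Q: tangent at (17, 3): λ = (3·17² + 2)/(2·3) ≡ 14/6. 6⁻¹ ≡ 16 (mod 19), so λ ≡ 14·16 ≡ 15.
  x = λ² - 17 - 17 = 225 - 34 ≡ 1; y = λ·(17 - 1) - 3 ≡ 9. → (1, 9)
3Q: (1, 9) + (17, 3). λ = (3 - 9)/(17 - 1) ≡ 13/16 mod 19. 16⁻¹ ≡ 6 (mod 19) since 16·6 = 96 ≡ 1, so λ ≡ 2.
  x = λ² - 1 - 17 = 4 - 18 ≡ 5; y = λ·(1 - 5) - 9 ≡ 2. → (5, 2)
4Q: (5, 2) + (17, 3). λ = (3 - 2)/(17 - 5) ≡ 1/12 mod 19. 12⁻¹ ≡ 8 (mod 19), so λ ≡ 8.
  x = λ² - 5 - 17 = 64 - 22 ≡ 4; y = λ·(5 - 4) - 2 ≡ 6. → (4, 6)

(4, 6)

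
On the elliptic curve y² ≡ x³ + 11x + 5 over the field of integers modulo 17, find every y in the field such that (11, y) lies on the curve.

x³ + 11x + 5 = 1457 ≡ 12 (mod 17).
12 is a non-residue mod 17; no y exists.

none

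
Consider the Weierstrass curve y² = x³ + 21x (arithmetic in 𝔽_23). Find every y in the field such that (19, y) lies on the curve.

x³ + 21x + 0 = 7258 ≡ 13 (mod 23).
Square roots of 13 mod 23: 6 and 17 (since 6² = 36 ≡ 13).

6, 17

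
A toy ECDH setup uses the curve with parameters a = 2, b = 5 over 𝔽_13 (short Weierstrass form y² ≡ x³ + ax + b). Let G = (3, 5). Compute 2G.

tangent at (3, 5): λ = (3·3² + 2)/(2·5) ≡ 3/10. 10⁻¹ ≡ 4 (mod 13) since 10·4 = 40 ≡ 1, so λ ≡ 3·4 ≡ 12.
  x = λ² - 3 - 3 = 144 - 6 ≡ 8; y = λ·(3 - 8) - 5 ≡ 0. → (8, 0)

(8, 0)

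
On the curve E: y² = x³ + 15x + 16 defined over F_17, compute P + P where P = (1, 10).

(0, 13)

tangent at (1, 10): λ = (3·1² + 15)/(2·10) ≡ 1/3. 3⁻¹ ≡ 6 (mod 17), so λ ≡ 1·6 ≡ 6.
  x = λ² - 1 - 1 = 36 - 2 ≡ 0; y = λ·(1 - 0) - 10 ≡ 13. → (0, 13)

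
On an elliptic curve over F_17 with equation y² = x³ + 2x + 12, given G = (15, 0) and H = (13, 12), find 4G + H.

First 4G:
Repeated addition: build up to 4G.
2G: (15, 0) + (15, 0): same x and y₁ ≡ -y₂, so the sum is ∞.
3G: ∞ + (15, 0) = (15, 0) (identity).
4G: (15, 0) + (15, 0): same x and y₁ ≡ -y₂, so the sum is ∞.
4G = ∞.
Finally 4G + H:
∞ + (13, 12) = (13, 12) (identity).

(13, 12)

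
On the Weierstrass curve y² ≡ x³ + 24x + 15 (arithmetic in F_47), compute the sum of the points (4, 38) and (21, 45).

(29, 7)

(4, 38) + (21, 45). λ = (45 - 38)/(21 - 4) ≡ 7/17 mod 47. 17⁻¹ ≡ 36 (mod 47), so λ ≡ 17.
  x = λ² - 4 - 21 = 289 - 25 ≡ 29; y = λ·(4 - 29) - 38 ≡ 7. → (29, 7)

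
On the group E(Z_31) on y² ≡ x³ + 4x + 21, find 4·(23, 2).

(11, 30)

Write Q = (23, 2).
Repeated addition: build up to 4Q.
2Q: tangent at (23, 2): λ = (3·23² + 4)/(2·2) ≡ 10/4. 4⁻¹ ≡ 8 (mod 31) since 4·8 = 32 ≡ 1, so λ ≡ 10·8 ≡ 18.
  x = λ² - 23 - 23 = 324 - 46 ≡ 30; y = λ·(23 - 30) - 2 ≡ 27. → (30, 27)
3Q: (30, 27) + (23, 2). λ = (2 - 27)/(23 - 30) ≡ 6/24 mod 31. 24⁻¹ ≡ 22 (mod 31) since 24·22 = 528 ≡ 1, so λ ≡ 8.
  x = λ² - 30 - 23 = 64 - 53 ≡ 11; y = λ·(30 - 11) - 27 ≡ 1. → (11, 1)
4Q: (11, 1) + (23, 2). λ = (2 - 1)/(23 - 11) ≡ 1/12 mod 31. 12⁻¹ ≡ 13 (mod 31), so λ ≡ 13.
  x = λ² - 11 - 23 = 169 - 34 ≡ 11; y = λ·(11 - 11) - 1 ≡ 30. → (11, 30)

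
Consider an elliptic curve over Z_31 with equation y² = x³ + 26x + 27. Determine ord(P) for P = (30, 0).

2

2P: (30, 0) + (30, 0): same x and y₁ ≡ -y₂, so the sum is 𝒪.
2P = 𝒪, so the order is 2.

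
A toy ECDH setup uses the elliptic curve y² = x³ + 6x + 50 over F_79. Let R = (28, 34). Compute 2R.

(49, 58)

tangent at (28, 34): λ = (3·28² + 6)/(2·34) ≡ 67/68. 68⁻¹ ≡ 43 (mod 79), so λ ≡ 67·43 ≡ 37.
  x = λ² - 28 - 28 = 1369 - 56 ≡ 49; y = λ·(28 - 49) - 34 ≡ 58. → (49, 58)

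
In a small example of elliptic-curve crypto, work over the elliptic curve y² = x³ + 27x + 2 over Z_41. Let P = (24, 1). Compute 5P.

Repeated addition: build up to 5P.
2P: tangent at (24, 1): λ = (3·24² + 27)/(2·1) ≡ 33/2. 2⁻¹ ≡ 21 (mod 41), so λ ≡ 33·21 ≡ 37.
  x = λ² - 24 - 24 = 1369 - 48 ≡ 9; y = λ·(24 - 9) - 1 ≡ 21. → (9, 21)
3P: (9, 21) + (24, 1). λ = (1 - 21)/(24 - 9) ≡ 21/15 mod 41. 15⁻¹ ≡ 11 (mod 41), so λ ≡ 26.
  x = λ² - 9 - 24 = 676 - 33 ≡ 28; y = λ·(9 - 28) - 21 ≡ 18. → (28, 18)
4P: (28, 18) + (24, 1). λ = (1 - 18)/(24 - 28) ≡ 24/37 mod 41. 37⁻¹ ≡ 10 (mod 41) since 37·10 = 370 ≡ 1, so λ ≡ 35.
  x = λ² - 28 - 24 = 1225 - 52 ≡ 25; y = λ·(28 - 25) - 18 ≡ 5. → (25, 5)
5P: (25, 5) + (24, 1). λ = (1 - 5)/(24 - 25) ≡ 37/40 mod 41. 40⁻¹ ≡ 40 (mod 41), so λ ≡ 4.
  x = λ² - 25 - 24 = 16 - 49 ≡ 8; y = λ·(25 - 8) - 5 ≡ 22. → (8, 22)

(8, 22)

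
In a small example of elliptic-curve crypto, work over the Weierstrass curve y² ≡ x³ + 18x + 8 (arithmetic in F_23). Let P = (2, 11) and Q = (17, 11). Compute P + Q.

(2, 11) + (17, 11). λ = (11 - 11)/(17 - 2) ≡ 0/15 mod 23. 15⁻¹ ≡ 20 (mod 23), so λ ≡ 0.
  x = λ² - 2 - 17 = 0 - 19 ≡ 4; y = λ·(2 - 4) - 11 ≡ 12. → (4, 12)

(4, 12)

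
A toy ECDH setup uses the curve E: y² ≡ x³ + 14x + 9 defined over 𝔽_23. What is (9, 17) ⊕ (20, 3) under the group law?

(9, 17) + (20, 3). λ = (3 - 17)/(20 - 9) ≡ 9/11 mod 23. 11⁻¹ ≡ 21 (mod 23), so λ ≡ 5.
  x = λ² - 9 - 20 = 25 - 29 ≡ 19; y = λ·(9 - 19) - 17 ≡ 2. → (19, 2)

(19, 2)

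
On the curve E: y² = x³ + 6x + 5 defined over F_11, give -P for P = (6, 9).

-(6, 9) = (6, -9 mod 11) = (6, 2).

(6, 2)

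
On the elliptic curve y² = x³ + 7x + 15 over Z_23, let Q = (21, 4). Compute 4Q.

Double-and-add on 4 = (100)₂. Start with Q = (21, 4) for the leading 1-bit.
double: tangent at (21, 4): λ = (3·21² + 7)/(2·4) ≡ 19/8. 8⁻¹ ≡ 3 (mod 23), so λ ≡ 19·3 ≡ 11.
  x = λ² - 21 - 21 = 121 - 42 ≡ 10; y = λ·(21 - 10) - 4 ≡ 2. → (10, 2)
double: tangent at (10, 2): λ = (3·10² + 7)/(2·2) ≡ 8/4. 4⁻¹ ≡ 6 (mod 23) since 4·6 = 24 ≡ 1, so λ ≡ 8·6 ≡ 2.
  x = λ² - 10 - 10 = 4 - 20 ≡ 7; y = λ·(10 - 7) - 2 ≡ 4. → (7, 4)

(7, 4)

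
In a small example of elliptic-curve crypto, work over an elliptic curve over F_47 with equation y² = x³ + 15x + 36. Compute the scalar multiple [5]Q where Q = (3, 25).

Repeated addition: build up to 5Q.
2Q: tangent at (3, 25): λ = (3·3² + 15)/(2·25) ≡ 42/3. 3⁻¹ ≡ 16 (mod 47), so λ ≡ 42·16 ≡ 14.
  x = λ² - 3 - 3 = 196 - 6 ≡ 2; y = λ·(3 - 2) - 25 ≡ 36. → (2, 36)
3Q: (2, 36) + (3, 25). λ = (25 - 36)/(3 - 2) ≡ 36/1 mod 47. 1⁻¹ ≡ 1 (mod 47), so λ ≡ 36.
  x = λ² - 2 - 3 = 1296 - 5 ≡ 22; y = λ·(2 - 22) - 36 ≡ 43. → (22, 43)
4Q: (22, 43) + (3, 25). λ = (25 - 43)/(3 - 22) ≡ 29/28 mod 47. 28⁻¹ ≡ 42 (mod 47) since 28·42 = 1176 ≡ 1, so λ ≡ 43.
  x = λ² - 22 - 3 = 1849 - 25 ≡ 38; y = λ·(22 - 38) - 43 ≡ 21. → (38, 21)
5Q: (38, 21) + (3, 25). λ = (25 - 21)/(3 - 38) ≡ 4/12 mod 47. 12⁻¹ ≡ 4 (mod 47) since 12·4 = 48 ≡ 1, so λ ≡ 16.
  x = λ² - 38 - 3 = 256 - 41 ≡ 27; y = λ·(38 - 27) - 21 ≡ 14. → (27, 14)

(27, 14)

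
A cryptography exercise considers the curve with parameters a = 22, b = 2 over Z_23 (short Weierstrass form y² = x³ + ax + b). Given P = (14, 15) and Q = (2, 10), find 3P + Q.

First 3P:
Repeated addition: build up to 3P.
2P: tangent at (14, 15): λ = (3·14² + 22)/(2·15) ≡ 12/7. 7⁻¹ ≡ 10 (mod 23) since 7·10 = 70 ≡ 1, so λ ≡ 12·10 ≡ 5.
  x = λ² - 14 - 14 = 25 - 28 ≡ 20; y = λ·(14 - 20) - 15 ≡ 1. → (20, 1)
3P: (20, 1) + (14, 15). λ = (15 - 1)/(14 - 20) ≡ 14/17 mod 23. 17⁻¹ ≡ 19 (mod 23) since 17·19 = 323 ≡ 1, so λ ≡ 13.
  x = λ² - 20 - 14 = 169 - 34 ≡ 20; y = λ·(20 - 20) - 1 ≡ 22. → (20, 22)
3P = (20, 22).
Finally 3P + Q:
(20, 22) + (2, 10). λ = (10 - 22)/(2 - 20) ≡ 11/5 mod 23. 5⁻¹ ≡ 14 (mod 23), so λ ≡ 16.
  x = λ² - 20 - 2 = 256 - 22 ≡ 4; y = λ·(20 - 4) - 22 ≡ 4. → (4, 4)

(4, 4)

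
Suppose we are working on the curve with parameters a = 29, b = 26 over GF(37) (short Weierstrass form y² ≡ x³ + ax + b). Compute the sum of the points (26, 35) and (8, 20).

(15, 5)

(26, 35) + (8, 20). λ = (20 - 35)/(8 - 26) ≡ 22/19 mod 37. 19⁻¹ ≡ 2 (mod 37), so λ ≡ 7.
  x = λ² - 26 - 8 = 49 - 34 ≡ 15; y = λ·(26 - 15) - 35 ≡ 5. → (15, 5)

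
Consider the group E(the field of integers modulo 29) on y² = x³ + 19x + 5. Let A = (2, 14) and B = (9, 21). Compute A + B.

(19, 27)

(2, 14) + (9, 21). λ = (21 - 14)/(9 - 2) ≡ 7/7 mod 29. 7⁻¹ ≡ 25 (mod 29) since 7·25 = 175 ≡ 1, so λ ≡ 1.
  x = λ² - 2 - 9 = 1 - 11 ≡ 19; y = λ·(2 - 19) - 14 ≡ 27. → (19, 27)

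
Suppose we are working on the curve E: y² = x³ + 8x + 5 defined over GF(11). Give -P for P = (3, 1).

-(3, 1) = (3, -1 mod 11) = (3, 10).

(3, 10)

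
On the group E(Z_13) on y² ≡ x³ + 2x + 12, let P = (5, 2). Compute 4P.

Repeated addition: build up to 4P.
2P: tangent at (5, 2): λ = (3·5² + 2)/(2·2) ≡ 12/4. 4⁻¹ ≡ 10 (mod 13) since 4·10 = 40 ≡ 1, so λ ≡ 12·10 ≡ 3.
  x = λ² - 5 - 5 = 9 - 10 ≡ 12; y = λ·(5 - 12) - 2 ≡ 3. → (12, 3)
3P: (12, 3) + (5, 2). λ = (2 - 3)/(5 - 12) ≡ 12/6 mod 13. 6⁻¹ ≡ 11 (mod 13) since 6·11 = 66 ≡ 1, so λ ≡ 2.
  x = λ² - 12 - 5 = 4 - 17 ≡ 0; y = λ·(12 - 0) - 3 ≡ 8. → (0, 8)
4P: (0, 8) + (5, 2). λ = (2 - 8)/(5 - 0) ≡ 7/5 mod 13. 5⁻¹ ≡ 8 (mod 13) since 5·8 = 40 ≡ 1, so λ ≡ 4.
  x = λ² - 0 - 5 = 16 - 5 ≡ 11; y = λ·(0 - 11) - 8 ≡ 0. → (11, 0)

(11, 0)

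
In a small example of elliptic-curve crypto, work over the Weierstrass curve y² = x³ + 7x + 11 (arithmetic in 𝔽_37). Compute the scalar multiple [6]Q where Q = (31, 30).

Repeated addition: build up to 6Q.
2Q: tangent at (31, 30): λ = (3·31² + 7)/(2·30) ≡ 4/23. 23⁻¹ ≡ 29 (mod 37) since 23·29 = 667 ≡ 1, so λ ≡ 4·29 ≡ 5.
  x = λ² - 31 - 31 = 25 - 62 ≡ 0; y = λ·(31 - 0) - 30 ≡ 14. → (0, 14)
3Q: (0, 14) + (31, 30). λ = (30 - 14)/(31 - 0) ≡ 16/31 mod 37. 31⁻¹ ≡ 6 (mod 37), so λ ≡ 22.
  x = λ² - 0 - 31 = 484 - 31 ≡ 9; y = λ·(0 - 9) - 14 ≡ 10. → (9, 10)
4Q: (9, 10) + (31, 30). λ = (30 - 10)/(31 - 9) ≡ 20/22 mod 37. 22⁻¹ ≡ 32 (mod 37) since 22·32 = 704 ≡ 1, so λ ≡ 11.
  x = λ² - 9 - 31 = 121 - 40 ≡ 7; y = λ·(9 - 7) - 10 ≡ 12. → (7, 12)
5Q: (7, 12) + (31, 30). λ = (30 - 12)/(31 - 7) ≡ 18/24 mod 37. 24⁻¹ ≡ 17 (mod 37), so λ ≡ 10.
  x = λ² - 7 - 31 = 100 - 38 ≡ 25; y = λ·(7 - 25) - 12 ≡ 30. → (25, 30)
6Q: (25, 30) + (31, 30). λ = (30 - 30)/(31 - 25) ≡ 0/6 mod 37. 6⁻¹ ≡ 31 (mod 37), so λ ≡ 0.
  x = λ² - 25 - 31 = 0 - 56 ≡ 18; y = λ·(25 - 18) - 30 ≡ 7. → (18, 7)

(18, 7)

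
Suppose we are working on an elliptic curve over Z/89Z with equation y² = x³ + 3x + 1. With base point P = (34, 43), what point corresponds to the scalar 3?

(33, 80)

Repeated addition: build up to 3P.
2P: tangent at (34, 43): λ = (3·34² + 3)/(2·43) ≡ 0/86. 86⁻¹ ≡ 59 (mod 89), so λ ≡ 0·59 ≡ 0.
  x = λ² - 34 - 34 = 0 - 68 ≡ 21; y = λ·(34 - 21) - 43 ≡ 46. → (21, 46)
3P: (21, 46) + (34, 43). λ = (43 - 46)/(34 - 21) ≡ 86/13 mod 89. 13⁻¹ ≡ 48 (mod 89) since 13·48 = 624 ≡ 1, so λ ≡ 34.
  x = λ² - 21 - 34 = 1156 - 55 ≡ 33; y = λ·(21 - 33) - 46 ≡ 80. → (33, 80)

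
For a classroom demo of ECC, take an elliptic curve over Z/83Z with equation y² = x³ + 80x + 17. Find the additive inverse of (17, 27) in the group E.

-(17, 27) = (17, -27 mod 83) = (17, 56).

(17, 56)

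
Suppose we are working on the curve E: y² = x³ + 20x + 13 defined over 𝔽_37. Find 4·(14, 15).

Write G = (14, 15).
Repeated addition: build up to 4G.
2G: tangent at (14, 15): λ = (3·14² + 20)/(2·15) ≡ 16/30. 30⁻¹ ≡ 21 (mod 37), so λ ≡ 16·21 ≡ 3.
  x = λ² - 14 - 14 = 9 - 28 ≡ 18; y = λ·(14 - 18) - 15 ≡ 10. → (18, 10)
3G: (18, 10) + (14, 15). λ = (15 - 10)/(14 - 18) ≡ 5/33 mod 37. 33⁻¹ ≡ 9 (mod 37), so λ ≡ 8.
  x = λ² - 18 - 14 = 64 - 32 ≡ 32; y = λ·(18 - 32) - 10 ≡ 26. → (32, 26)
4G: (32, 26) + (14, 15). λ = (15 - 26)/(14 - 32) ≡ 26/19 mod 37. 19⁻¹ ≡ 2 (mod 37) since 19·2 = 38 ≡ 1, so λ ≡ 15.
  x = λ² - 32 - 14 = 225 - 46 ≡ 31; y = λ·(32 - 31) - 26 ≡ 26. → (31, 26)

(31, 26)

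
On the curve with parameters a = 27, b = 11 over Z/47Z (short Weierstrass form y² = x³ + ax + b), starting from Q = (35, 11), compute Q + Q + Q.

Repeated addition: build up to 3Q.
2Q: tangent at (35, 11): λ = (3·35² + 27)/(2·11) ≡ 36/22. 22⁻¹ ≡ 15 (mod 47) since 22·15 = 330 ≡ 1, so λ ≡ 36·15 ≡ 23.
  x = λ² - 35 - 35 = 529 - 70 ≡ 36; y = λ·(35 - 36) - 11 ≡ 13. → (36, 13)
3Q: (36, 13) + (35, 11). λ = (11 - 13)/(35 - 36) ≡ 45/46 mod 47. 46⁻¹ ≡ 46 (mod 47), so λ ≡ 2.
  x = λ² - 36 - 35 = 4 - 71 ≡ 27; y = λ·(36 - 27) - 13 ≡ 5. → (27, 5)

(27, 5)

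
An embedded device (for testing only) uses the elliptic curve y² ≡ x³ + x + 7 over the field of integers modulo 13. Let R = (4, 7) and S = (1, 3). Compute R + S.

(4, 7) + (1, 3). λ = (3 - 7)/(1 - 4) ≡ 9/10 mod 13. 10⁻¹ ≡ 4 (mod 13), so λ ≡ 10.
  x = λ² - 4 - 1 = 100 - 5 ≡ 4; y = λ·(4 - 4) - 7 ≡ 6. → (4, 6)

(4, 6)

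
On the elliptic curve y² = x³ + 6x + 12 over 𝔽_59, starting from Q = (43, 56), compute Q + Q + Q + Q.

Double-and-add on 4 = (100)₂. Start with Q = (43, 56) for the leading 1-bit.
double: tangent at (43, 56): λ = (3·43² + 6)/(2·56) ≡ 7/53. 53⁻¹ ≡ 49 (mod 59), so λ ≡ 7·49 ≡ 48.
  x = λ² - 43 - 43 = 2304 - 86 ≡ 35; y = λ·(43 - 35) - 56 ≡ 33. → (35, 33)
double: tangent at (35, 33): λ = (3·35² + 6)/(2·33) ≡ 23/7. 7⁻¹ ≡ 17 (mod 59), so λ ≡ 23·17 ≡ 37.
  x = λ² - 35 - 35 = 1369 - 70 ≡ 1; y = λ·(35 - 1) - 33 ≡ 45. → (1, 45)

(1, 45)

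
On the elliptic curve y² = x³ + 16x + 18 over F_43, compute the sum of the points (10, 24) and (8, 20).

(29, 24)

(10, 24) + (8, 20). λ = (20 - 24)/(8 - 10) ≡ 39/41 mod 43. 41⁻¹ ≡ 21 (mod 43) since 41·21 = 861 ≡ 1, so λ ≡ 2.
  x = λ² - 10 - 8 = 4 - 18 ≡ 29; y = λ·(10 - 29) - 24 ≡ 24. → (29, 24)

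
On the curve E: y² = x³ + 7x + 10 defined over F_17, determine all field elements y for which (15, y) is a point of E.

none

x³ + 7x + 10 = 3490 ≡ 5 (mod 17).
5 is a non-residue mod 17; no y exists.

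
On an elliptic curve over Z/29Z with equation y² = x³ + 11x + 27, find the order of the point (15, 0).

2P: (15, 0) + (15, 0): same x and y₁ ≡ -y₂, so the sum is ∞.
2P = ∞, so the order is 2.

2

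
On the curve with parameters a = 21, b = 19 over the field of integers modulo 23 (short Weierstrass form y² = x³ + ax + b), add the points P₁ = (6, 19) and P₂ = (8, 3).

(6, 19) + (8, 3). λ = (3 - 19)/(8 - 6) ≡ 7/2 mod 23. 2⁻¹ ≡ 12 (mod 23), so λ ≡ 15.
  x = λ² - 6 - 8 = 225 - 14 ≡ 4; y = λ·(6 - 4) - 19 ≡ 11. → (4, 11)

(4, 11)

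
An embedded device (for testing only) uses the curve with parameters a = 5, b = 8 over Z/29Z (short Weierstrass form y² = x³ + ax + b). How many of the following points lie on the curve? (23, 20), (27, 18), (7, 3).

(23, 20): 20² ≡ 23, rhs ≡ 23 → on.
(27, 18): 18² ≡ 5, rhs ≡ 19 → off.
(7, 3): 3² ≡ 9, rhs ≡ 9 → on.

2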